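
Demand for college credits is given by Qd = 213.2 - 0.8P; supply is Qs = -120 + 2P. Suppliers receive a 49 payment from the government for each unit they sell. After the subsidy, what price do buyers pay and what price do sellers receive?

Buyers pay 84; sellers receive 133

Pre-subsidy: 213.2 - 0.8P = -120 + 2P gives P* = 119, Q* = 118.
With the subsidy, sellers receive Ps = Pb + 49 for each unit, where Pb is the price buyers pay.
Supply in terms of Pb becomes Qs = -120 + 2(Pb + 49) = -22 + 2Pb. Setting this equal to demand: 213.2 - 0.8Pb = -22 + 2Pb, so Pb = 84.
Sellers receive Ps = 84 + 49 = 133; Q' = 213.2 − 0.8·84 = 146.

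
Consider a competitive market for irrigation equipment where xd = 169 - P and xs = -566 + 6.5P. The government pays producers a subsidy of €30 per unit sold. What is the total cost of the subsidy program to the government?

Pre-subsidy: 169 - P = -566 + 6.5P gives P* = 98, x* = 71.
With the subsidy, sellers receive Ps = Pb + 30 for each unit, where Pb is the price buyers pay.
Supply in terms of Pb becomes xs = -566 + 6.5(Pb + 30) = -371 + 6.5Pb. Setting this equal to demand: 169 - Pb = -371 + 6.5Pb, so Pb = 72.
Sellers receive Ps = 72 + 30 = 102; x' = 169 − 1·72 = 97.
Government outlay = subsidy × quantity = 30 × 97 = 2910.

Government cost = €2910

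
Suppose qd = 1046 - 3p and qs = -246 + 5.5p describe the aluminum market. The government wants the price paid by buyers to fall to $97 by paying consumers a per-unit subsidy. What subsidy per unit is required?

Required subsidy s = $85 per unit

At a buyer price of 97, quantity demanded is 1046 − 3·97 = 755.
Sellers supply 755 only when they receive ps with -246 + 5.5·ps = 755, i.e. ps = 182.
s = ps − pb = 182 − 97 = 85.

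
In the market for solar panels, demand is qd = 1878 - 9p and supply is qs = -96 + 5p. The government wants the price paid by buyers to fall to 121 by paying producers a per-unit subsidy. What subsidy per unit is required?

At a buyer price of 121, quantity demanded is 1878 − 9·121 = 789.
Sellers supply 789 only when they receive ps with -96 + 5·ps = 789, i.e. ps = 177.
s = ps − pb = 177 − 121 = 56.

Required subsidy s = 56 per unit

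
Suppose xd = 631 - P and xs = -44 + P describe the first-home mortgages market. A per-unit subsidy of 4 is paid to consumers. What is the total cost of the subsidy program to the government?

Government cost = 1182

Pre-subsidy: 631 - P = -44 + P gives P* = 337.5, x* = 293.5.
With the rebate, buyers effectively pay Pb = Ps − 4, where Ps is the price sellers receive.
Demand in terms of Ps becomes xd = 631 − 1(Ps − 4) = 635 - Ps. Setting this equal to supply: 635 - Ps = -44 + Ps, so Ps = 339.5.
Buyers pay Pb = 339.5 − 4 = 335.5; x' = -44 + 1·339.5 = 295.5.
Government outlay = subsidy × quantity = 4 × 295.5 = 1182.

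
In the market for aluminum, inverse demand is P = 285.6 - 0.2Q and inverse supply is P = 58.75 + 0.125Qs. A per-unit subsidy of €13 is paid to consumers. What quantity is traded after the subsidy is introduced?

Pre-subsidy: 285.6 - 0.2Q = 58.75 + 0.125Q gives Q* = 698 and P* = 146.
With the rebate, buyers effectively pay Pb = Ps − 13, where Ps is the price sellers receive.
On the curves, Pb = 285.6 - 0.2Q and Ps = 58.75 + 0.125Q; the wedge Ps − Pb = 13 gives 58.75 + 0.125Q − (285.6 - 0.2Q) = 13, so Q' = 738.
Then Pb = 285.6 − 0.2·738 = 138 and Ps = 58.75 + 0.125·738 = 151.

Q' = 738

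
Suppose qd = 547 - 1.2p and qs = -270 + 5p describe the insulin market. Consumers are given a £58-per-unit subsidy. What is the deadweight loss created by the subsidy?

Pre-subsidy: 547 - 1.2p = -270 + 5p gives p* = 4085/31, q* = 12055/31.
With the rebate, buyers effectively pay pb = ps − 58, where ps is the price sellers receive.
Demand in terms of ps becomes qd = 547 − 1.2(ps − 58) = 616.6 - 1.2ps. Setting this equal to supply: 616.6 - 1.2ps = -270 + 5ps, so ps = 143.
Buyers pay pb = 143 − 58 = 85; q' = -270 + 5·143 = 445.
The subsidy expands output by 445 − 12055/31 = 1740/31 past the efficient level; on those units the gap between marginal cost and willingness to pay runs from 0 up to 58.
DWL = ½ × 58 × 1740/31 = 50460/31.

Deadweight loss = 50460/31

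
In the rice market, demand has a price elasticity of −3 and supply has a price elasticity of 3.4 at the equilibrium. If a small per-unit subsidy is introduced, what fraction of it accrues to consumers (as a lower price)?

For a small subsidy around the equilibrium, the benefit split depends on the relative slopes, which at a point are proportional to the elasticities.
Buyer share = εs/(εs + |εd|) = 3.4/(3.4 + 3) = 0.53125; seller share = |εd|/(εs + |εd|) = 0.46875.

Consumer share = 0.53125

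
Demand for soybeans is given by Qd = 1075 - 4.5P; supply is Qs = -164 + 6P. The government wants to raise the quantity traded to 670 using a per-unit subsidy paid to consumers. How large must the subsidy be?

Required subsidy s = 49 per unit

At Q = 670, invert demand for the buyer price: Pb = (1075 − 670)/4.5 = 90; invert supply for the seller price: Ps = (670 − (-164))/6 = 139.
The subsidy must fill the gap: s = Ps − Pb = 139 − 90 = 49.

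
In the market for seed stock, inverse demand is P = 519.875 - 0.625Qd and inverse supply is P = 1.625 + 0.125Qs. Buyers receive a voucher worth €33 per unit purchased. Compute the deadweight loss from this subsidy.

Pre-subsidy: 519.875 - 0.625Q = 1.625 + 0.125Q gives Q* = 691 and P* = 88.
With the rebate, buyers effectively pay Pb = Ps − 33, where Ps is the price sellers receive.
On the curves, Pb = 519.875 - 0.625Q and Ps = 1.625 + 0.125Q; the wedge Ps − Pb = 33 gives 1.625 + 0.125Q − (519.875 - 0.625Q) = 33, so Q' = 735.
Then Pb = 519.875 − 0.625·735 = 60.5 and Ps = 1.625 + 0.125·735 = 93.5.
The subsidy expands output by 735 − 691 = 44 past the efficient level; on those units the gap between marginal cost and willingness to pay runs from 0 up to 33.
DWL = ½ × 33 × 44 = 726.

Deadweight loss = €726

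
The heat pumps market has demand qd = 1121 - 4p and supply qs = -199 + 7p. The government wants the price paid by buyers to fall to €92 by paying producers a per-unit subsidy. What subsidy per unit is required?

At a buyer price of 92, quantity demanded is 1121 − 4·92 = 753.
Sellers supply 753 only when they receive ps with -199 + 7·ps = 753, i.e. ps = 136.
s = ps − pb = 136 − 92 = 44.

Required subsidy s = €44 per unit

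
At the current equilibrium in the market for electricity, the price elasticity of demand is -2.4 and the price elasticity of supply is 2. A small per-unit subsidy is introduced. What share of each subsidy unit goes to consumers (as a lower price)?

Consumer share = 5/11

For a small subsidy around the equilibrium, the benefit split depends on the relative slopes, which at a point are proportional to the elasticities.
Buyer share = εs/(εs + |εd|) = 2/(2 + 2.4) = 5/11; seller share = |εd|/(εs + |εd|) = 6/11.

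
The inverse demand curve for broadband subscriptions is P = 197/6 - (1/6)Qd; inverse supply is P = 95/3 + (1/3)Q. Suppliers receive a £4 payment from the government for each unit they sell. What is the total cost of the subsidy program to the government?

Government cost = 124/3

Pre-subsidy: 197/6 - (1/6)Q = 95/3 + (1/3)Q gives Q* = 7/3 and P* = 292/9.
With the subsidy, sellers receive Ps = Pb + 4 for each unit, where Pb is the price buyers pay.
On the curves, Pb = 197/6 - (1/6)Q and Ps = 95/3 + (1/3)Q; the wedge Ps − Pb = 4 gives 95/3 + (1/3)Q − (197/6 - (1/6)Q) = 4, so Q' = 31/3.
Then Pb = 197/6 − (1/6)·(31/3) = 280/9 and Ps = 95/3 + (1/3)·(31/3) = 316/9.
Government outlay = subsidy × quantity = 4 × 31/3 = 124/3.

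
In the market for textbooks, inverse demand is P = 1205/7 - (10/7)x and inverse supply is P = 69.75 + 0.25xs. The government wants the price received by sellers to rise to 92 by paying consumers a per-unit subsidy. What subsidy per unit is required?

At a seller price of 92, quantity supplied is -279 + 4·92 = 89.
Buyers absorb 89 only when they pay Pb = 1205/7 − (10/7)·89 = 45.
s = Ps − Pb = 92 − 45 = 47.

Required subsidy s = 47 per unit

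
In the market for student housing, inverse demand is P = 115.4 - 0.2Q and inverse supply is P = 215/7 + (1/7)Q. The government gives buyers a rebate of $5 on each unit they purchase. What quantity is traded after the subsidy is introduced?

Q' = 3139/12

Pre-subsidy: 115.4 - 0.2Q = 215/7 + (1/7)Q gives Q* = 247 and P* = 66.
With the rebate, buyers effectively pay Pb = Ps − 5, where Ps is the price sellers receive.
On the curves, Pb = 115.4 - 0.2Q and Ps = 215/7 + (1/7)Q; the wedge Ps − Pb = 5 gives 215/7 + (1/7)Q − (115.4 - 0.2Q) = 5, so Q' = 3139/12.
Then Pb = 115.4 − 0.2·(3139/12) = 757/12 and Ps = 215/7 + (1/7)·(3139/12) = 817/12.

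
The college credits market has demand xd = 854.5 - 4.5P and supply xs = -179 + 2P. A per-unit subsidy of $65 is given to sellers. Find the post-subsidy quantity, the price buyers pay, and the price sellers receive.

x' = 229; buyers pay $139; sellers receive $204

Pre-subsidy: 854.5 - 4.5P = -179 + 2P gives P* = 159, x* = 139.
With the subsidy, sellers receive Ps = Pb + 65 for each unit, where Pb is the price buyers pay.
Supply in terms of Pb becomes xs = -179 + 2(Pb + 65) = -49 + 2Pb. Setting this equal to demand: 854.5 - 4.5Pb = -49 + 2Pb, so Pb = 139.
Sellers receive Ps = 139 + 65 = 204; x' = 854.5 − 4.5·139 = 229.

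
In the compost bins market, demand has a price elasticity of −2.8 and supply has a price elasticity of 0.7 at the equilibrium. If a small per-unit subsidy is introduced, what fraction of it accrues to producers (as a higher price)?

Producer share = 0.8

For a small subsidy around the equilibrium, the benefit split depends on the relative slopes, which at a point are proportional to the elasticities.
Buyer share = εs/(εs + |εd|) = 0.7/(0.7 + 2.8) = 0.2; seller share = |εd|/(εs + |εd|) = 0.8.
So producers capture 0.8 of the subsidy.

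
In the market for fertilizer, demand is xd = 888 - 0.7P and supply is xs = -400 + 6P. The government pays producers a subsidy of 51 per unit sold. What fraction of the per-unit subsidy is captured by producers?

Producer share = 7/67

Pre-subsidy: 888 - 0.7P = -400 + 6P gives P* = 12880/67, x* = 50480/67.
With the subsidy, sellers receive Ps = Pb + 51 for each unit, where Pb is the price buyers pay.
Supply in terms of Pb becomes xs = -400 + 6(Pb + 51) = -94 + 6Pb. Setting this equal to demand: 888 - 0.7Pb = -94 + 6Pb, so Pb = 9820/67.
Sellers receive Ps = 9820/67 + 51 = 13237/67; x' = 888 − 0.7·(9820/67) = 52622/67.
Buyers' price falls by P* − Pb = 12880/67 − 9820/67 = 3060/67; sellers' price rises by Ps − P* = 13237/67 − 12880/67 = 357/67.
So producers capture (357/67)/51 = 7/67 of each unit of subsidy.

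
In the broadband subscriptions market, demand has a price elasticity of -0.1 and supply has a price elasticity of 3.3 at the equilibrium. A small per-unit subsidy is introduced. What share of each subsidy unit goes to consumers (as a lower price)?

For a small subsidy around the equilibrium, the benefit split depends on the relative slopes, which at a point are proportional to the elasticities.
Buyer share = εs/(εs + |εd|) = 3.3/(3.3 + 0.1) = 33/34; seller share = |εd|/(εs + |εd|) = 1/34.

Consumer share = 33/34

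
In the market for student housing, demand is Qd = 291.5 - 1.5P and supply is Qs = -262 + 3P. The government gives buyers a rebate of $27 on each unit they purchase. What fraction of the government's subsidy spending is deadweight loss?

Pre-subsidy: 291.5 - 1.5P = -262 + 3P gives P* = 123, Q* = 107.
With the rebate, buyers effectively pay Pb = Ps − 27, where Ps is the price sellers receive.
Demand in terms of Ps becomes Qd = 291.5 − 1.5(Ps − 27) = 332 - 1.5Ps. Setting this equal to supply: 332 - 1.5Ps = -262 + 3Ps, so Ps = 132.
Buyers pay Pb = 132 − 27 = 105; Q' = -262 + 3·132 = 134.
ΔCS = ½(107 + 134)(123 − 105) = 2169; ΔPS = ½(107 + 134)(132 − 123) = 1084.5.
Government spending = 27 × 134 = 3618.
DWL = ½ × 27 × (134 − 107) = 364.5; fraction = 364.5 / 3618 = 27/268.

DWL / government spending = 27/268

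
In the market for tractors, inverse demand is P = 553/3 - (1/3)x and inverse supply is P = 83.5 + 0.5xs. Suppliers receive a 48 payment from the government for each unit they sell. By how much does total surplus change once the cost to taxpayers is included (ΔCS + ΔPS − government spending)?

Pre-subsidy: 553/3 - (1/3)x = 83.5 + 0.5x gives x* = 121 and P* = 144.
With the subsidy, sellers receive Ps = Pb + 48 for each unit, where Pb is the price buyers pay.
On the curves, Pb = 553/3 - (1/3)x and Ps = 83.5 + 0.5x; the wedge Ps − Pb = 48 gives 83.5 + 0.5x − (553/3 - (1/3)x) = 48, so x' = 178.6.
Then Pb = 553/3 − (1/3)·178.6 = 124.8 and Ps = 83.5 + 0.5·178.6 = 172.8.
ΔCS = ½(121 + 178.6)(144 − 124.8) = 2876.16; ΔPS = ½(121 + 178.6)(172.8 − 144) = 4314.24.
Government spending = 48 × 178.6 = 8572.8.
Net change = 2876.16 + 4314.24 − 8572.8 = -1382.4. The loss equals the DWL triangle ½·48·57.6.

Net change in total surplus = -1382.4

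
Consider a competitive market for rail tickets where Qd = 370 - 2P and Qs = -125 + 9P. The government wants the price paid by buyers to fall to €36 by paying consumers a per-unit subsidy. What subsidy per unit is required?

At a buyer price of 36, quantity demanded is 370 − 2·36 = 298.
Sellers supply 298 only when they receive Ps with -125 + 9·Ps = 298, i.e. Ps = 47.
s = Ps − Pb = 47 − 36 = 11.

Required subsidy s = €11 per unit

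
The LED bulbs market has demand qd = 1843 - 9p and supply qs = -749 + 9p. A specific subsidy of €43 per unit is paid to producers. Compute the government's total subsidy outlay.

Pre-subsidy: 1843 - 9p = -749 + 9p gives p* = 144, q* = 547.
With the subsidy, sellers receive ps = pb + 43 for each unit, where pb is the price buyers pay.
Supply in terms of pb becomes qs = -749 + 9(pb + 43) = -362 + 9pb. Setting this equal to demand: 1843 - 9pb = -362 + 9pb, so pb = 122.5.
Sellers receive ps = 122.5 + 43 = 165.5; q' = 1843 − 9·122.5 = 740.5.
Government outlay = subsidy × quantity = 43 × 740.5 = 31841.5.

Government cost = €31841.5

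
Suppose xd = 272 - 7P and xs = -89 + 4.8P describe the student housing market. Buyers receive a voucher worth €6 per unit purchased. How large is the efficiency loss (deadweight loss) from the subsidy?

Deadweight loss = 3024/59

Pre-subsidy: 272 - 7P = -89 + 4.8P gives P* = 1805/59, x* = 3413/59.
With the rebate, buyers effectively pay Pb = Ps − 6, where Ps is the price sellers receive.
Demand in terms of Ps becomes xd = 272 − 7(Ps − 6) = 314 - 7Ps. Setting this equal to supply: 314 - 7Ps = -89 + 4.8Ps, so Ps = 2015/59.
Buyers pay Pb = 2015/59 − 6 = 1661/59; x' = -89 + 4.8·(2015/59) = 4421/59.
The subsidy expands output by 4421/59 − 3413/59 = 1008/59 past the efficient level; on those units the gap between marginal cost and willingness to pay runs from 0 up to 6.
DWL = ½ × 6 × 1008/59 = 3024/59.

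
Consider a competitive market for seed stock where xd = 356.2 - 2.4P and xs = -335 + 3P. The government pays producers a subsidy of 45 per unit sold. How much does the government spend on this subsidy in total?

Pre-subsidy: 356.2 - 2.4P = -335 + 3P gives P* = 128, x* = 49.
With the subsidy, sellers receive Ps = Pb + 45 for each unit, where Pb is the price buyers pay.
Supply in terms of Pb becomes xs = -335 + 3(Pb + 45) = -200 + 3Pb. Setting this equal to demand: 356.2 - 2.4Pb = -200 + 3Pb, so Pb = 103.
Sellers receive Ps = 103 + 45 = 148; x' = 356.2 − 2.4·103 = 109.
Government outlay = subsidy × quantity = 45 × 109 = 4905.

Government cost = 4905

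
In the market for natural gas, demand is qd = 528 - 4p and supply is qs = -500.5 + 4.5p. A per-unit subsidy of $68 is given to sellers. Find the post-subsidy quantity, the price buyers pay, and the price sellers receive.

q' = 188; buyers pay $85; sellers receive $153

Pre-subsidy: 528 - 4p = -500.5 + 4.5p gives p* = 121, q* = 44.
With the subsidy, sellers receive ps = pb + 68 for each unit, where pb is the price buyers pay.
Supply in terms of pb becomes qs = -500.5 + 4.5(pb + 68) = -194.5 + 4.5pb. Setting this equal to demand: 528 - 4pb = -194.5 + 4.5pb, so pb = 85.
Sellers receive ps = 85 + 68 = 153; q' = 528 − 4·85 = 188.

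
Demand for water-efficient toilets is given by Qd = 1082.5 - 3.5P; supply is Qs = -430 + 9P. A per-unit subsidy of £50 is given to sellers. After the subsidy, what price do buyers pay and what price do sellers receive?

Pre-subsidy: 1082.5 - 3.5P = -430 + 9P gives P* = 121, Q* = 659.
With the subsidy, sellers receive Ps = Pb + 50 for each unit, where Pb is the price buyers pay.
Supply in terms of Pb becomes Qs = -430 + 9(Pb + 50) = 20 + 9Pb. Setting this equal to demand: 1082.5 - 3.5Pb = 20 + 9Pb, so Pb = 85.
Sellers receive Ps = 85 + 50 = 135; Q' = 1082.5 − 3.5·85 = 785.

Buyers pay £85; sellers receive £135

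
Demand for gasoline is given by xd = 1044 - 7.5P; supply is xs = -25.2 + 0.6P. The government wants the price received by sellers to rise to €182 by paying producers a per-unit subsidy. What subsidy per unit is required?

At a seller price of 182, quantity supplied is -25.2 + 0.6·182 = 84.
Buyers absorb 84 only when they pay Pb with 1044 − 7.5·Pb = 84, i.e. Pb = 128.
s = Ps − Pb = 182 − 128 = 54.

Required subsidy s = €54 per unit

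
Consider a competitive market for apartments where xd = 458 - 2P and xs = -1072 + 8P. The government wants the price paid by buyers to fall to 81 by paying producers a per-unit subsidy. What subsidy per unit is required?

Required subsidy s = 90 per unit

At a buyer price of 81, quantity demanded is 458 − 2·81 = 296.
Sellers supply 296 only when they receive Ps with -1072 + 8·Ps = 296, i.e. Ps = 171.
s = Ps − Pb = 171 − 81 = 90.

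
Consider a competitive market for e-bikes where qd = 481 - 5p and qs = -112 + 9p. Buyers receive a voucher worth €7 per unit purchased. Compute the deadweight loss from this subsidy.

Pre-subsidy: 481 - 5p = -112 + 9p gives p* = 593/14, q* = 3769/14.
With the rebate, buyers effectively pay pb = ps − 7, where ps is the price sellers receive.
Demand in terms of ps becomes qd = 481 − 5(ps − 7) = 516 - 5ps. Setting this equal to supply: 516 - 5ps = -112 + 9ps, so ps = 314/7.
Buyers pay pb = 314/7 − 7 = 265/7; q' = -112 + 9·(314/7) = 2042/7.
The subsidy expands output by 2042/7 − 3769/14 = 22.5 past the efficient level; on those units the gap between marginal cost and willingness to pay runs from 0 up to 7.
DWL = ½ × 7 × 22.5 = 78.75.

Deadweight loss = €78.75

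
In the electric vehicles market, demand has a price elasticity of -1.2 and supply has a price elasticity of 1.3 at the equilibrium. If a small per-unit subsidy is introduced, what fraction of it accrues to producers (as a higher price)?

For a small subsidy around the equilibrium, the benefit split depends on the relative slopes, which at a point are proportional to the elasticities.
Buyer share = εs/(εs + |εd|) = 1.3/(1.3 + 1.2) = 0.52; seller share = |εd|/(εs + |εd|) = 0.48.
So producers capture 0.48 of the subsidy.

Producer share = 0.48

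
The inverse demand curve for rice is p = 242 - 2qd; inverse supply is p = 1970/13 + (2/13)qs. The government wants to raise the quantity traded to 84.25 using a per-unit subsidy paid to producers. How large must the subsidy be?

At q = 84.25, from the demand curve buyers pay pb = 242 − 2·84.25 = 73.5; from the supply curve sellers need ps = 1970/13 + (2/13)·84.25 = 164.5.
The subsidy must fill the gap: s = ps − pb = 164.5 − 73.5 = 91.

Required subsidy s = 91 per unit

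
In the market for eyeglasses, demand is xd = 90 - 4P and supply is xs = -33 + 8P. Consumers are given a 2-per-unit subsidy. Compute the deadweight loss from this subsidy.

Deadweight loss = 16/3

Pre-subsidy: 90 - 4P = -33 + 8P gives P* = 10.25, x* = 49.
With the rebate, buyers effectively pay Pb = Ps − 2, where Ps is the price sellers receive.
Demand in terms of Ps becomes xd = 90 − 4(Ps − 2) = 98 - 4Ps. Setting this equal to supply: 98 - 4Ps = -33 + 8Ps, so Ps = 131/12.
Buyers pay Pb = 131/12 − 2 = 107/12; x' = -33 + 8·(131/12) = 163/3.
The subsidy expands output by 163/3 − 49 = 16/3 past the efficient level; on those units the gap between marginal cost and willingness to pay runs from 0 up to 2.
DWL = ½ × 2 × 16/3 = 16/3.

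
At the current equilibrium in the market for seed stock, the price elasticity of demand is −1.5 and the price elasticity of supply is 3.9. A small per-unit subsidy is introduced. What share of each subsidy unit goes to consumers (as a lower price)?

Consumer share = 13/18

For a small subsidy around the equilibrium, the benefit split depends on the relative slopes, which at a point are proportional to the elasticities.
Buyer share = εs/(εs + |εd|) = 3.9/(3.9 + 1.5) = 13/18; seller share = |εd|/(εs + |εd|) = 5/18.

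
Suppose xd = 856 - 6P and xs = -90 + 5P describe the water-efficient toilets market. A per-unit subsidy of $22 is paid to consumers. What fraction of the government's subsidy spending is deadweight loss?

DWL / government spending = 0.075

Pre-subsidy: 856 - 6P = -90 + 5P gives P* = 86, x* = 340.
With the rebate, buyers effectively pay Pb = Ps − 22, where Ps is the price sellers receive.
Demand in terms of Ps becomes xd = 856 − 6(Ps − 22) = 988 - 6Ps. Setting this equal to supply: 988 - 6Ps = -90 + 5Ps, so Ps = 98.
Buyers pay Pb = 98 − 22 = 76; x' = -90 + 5·98 = 400.
ΔCS = ½(340 + 400)(86 − 76) = 3700; ΔPS = ½(340 + 400)(98 − 86) = 4440.
Government spending = 22 × 400 = 8800.
DWL = ½ × 22 × (400 − 340) = 660; fraction = 660 / 8800 = 0.075.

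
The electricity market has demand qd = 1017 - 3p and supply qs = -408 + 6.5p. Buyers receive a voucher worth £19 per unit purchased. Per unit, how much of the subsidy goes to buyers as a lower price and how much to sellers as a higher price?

Buyers gain £13 per unit; sellers gain £6 per unit

Pre-subsidy: 1017 - 3p = -408 + 6.5p gives p* = 150, q* = 567.
With the rebate, buyers effectively pay pb = ps − 19, where ps is the price sellers receive.
Demand in terms of ps becomes qd = 1017 − 3(ps − 19) = 1074 - 3ps. Setting this equal to supply: 1074 - 3ps = -408 + 6.5ps, so ps = 156.
Buyers pay pb = 156 − 19 = 137; q' = -408 + 6.5·156 = 606.
Buyers' price falls by p* − pb = 150 − 137 = 13; sellers' price rises by ps − p* = 156 − 150 = 6.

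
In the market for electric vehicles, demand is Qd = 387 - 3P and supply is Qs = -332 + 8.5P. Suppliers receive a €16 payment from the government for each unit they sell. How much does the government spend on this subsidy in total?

Pre-subsidy: 387 - 3P = -332 + 8.5P gives P* = 1438/23, Q* = 4587/23.
With the subsidy, sellers receive Ps = Pb + 16 for each unit, where Pb is the price buyers pay.
Supply in terms of Pb becomes Qs = -332 + 8.5(Pb + 16) = -196 + 8.5Pb. Setting this equal to demand: 387 - 3Pb = -196 + 8.5Pb, so Pb = 1166/23.
Sellers receive Ps = 1166/23 + 16 = 1534/23; Q' = 387 − 3·(1166/23) = 5403/23.
Government outlay = subsidy × quantity = 16 × 5403/23 = 86448/23.

Government cost = 86448/23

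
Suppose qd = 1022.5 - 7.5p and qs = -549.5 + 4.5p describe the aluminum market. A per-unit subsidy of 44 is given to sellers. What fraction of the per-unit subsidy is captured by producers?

Pre-subsidy: 1022.5 - 7.5p = -549.5 + 4.5p gives p* = 131, q* = 40.
With the subsidy, sellers receive ps = pb + 44 for each unit, where pb is the price buyers pay.
Supply in terms of pb becomes qs = -549.5 + 4.5(pb + 44) = -351.5 + 4.5pb. Setting this equal to demand: 1022.5 - 7.5pb = -351.5 + 4.5pb, so pb = 114.5.
Sellers receive ps = 114.5 + 44 = 158.5; q' = 1022.5 − 7.5·114.5 = 163.75.
Buyers' price falls by p* − pb = 131 − 114.5 = 16.5; sellers' price rises by ps − p* = 158.5 − 131 = 27.5.
So producers capture 27.5/44 = 0.625 of each unit of subsidy.

Producer share = 0.625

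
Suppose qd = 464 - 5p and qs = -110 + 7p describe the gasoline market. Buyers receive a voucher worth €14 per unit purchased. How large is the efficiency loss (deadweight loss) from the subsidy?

Pre-subsidy: 464 - 5p = -110 + 7p gives p* = 287/6, q* = 1349/6.
With the rebate, buyers effectively pay pb = ps − 14, where ps is the price sellers receive.
Demand in terms of ps becomes qd = 464 − 5(ps − 14) = 534 - 5ps. Setting this equal to supply: 534 - 5ps = -110 + 7ps, so ps = 161/3.
Buyers pay pb = 161/3 − 14 = 119/3; q' = -110 + 7·(161/3) = 797/3.
The subsidy expands output by 797/3 − 1349/6 = 245/6 past the efficient level; on those units the gap between marginal cost and willingness to pay runs from 0 up to 14.
DWL = ½ × 14 × 245/6 = 1715/6.

Deadweight loss = 1715/6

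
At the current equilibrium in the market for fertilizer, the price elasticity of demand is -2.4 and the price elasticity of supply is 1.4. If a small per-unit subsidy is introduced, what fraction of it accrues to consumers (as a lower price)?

Consumer share = 7/19

For a small subsidy around the equilibrium, the benefit split depends on the relative slopes, which at a point are proportional to the elasticities.
Buyer share = εs/(εs + |εd|) = 1.4/(1.4 + 2.4) = 7/19; seller share = |εd|/(εs + |εd|) = 12/19.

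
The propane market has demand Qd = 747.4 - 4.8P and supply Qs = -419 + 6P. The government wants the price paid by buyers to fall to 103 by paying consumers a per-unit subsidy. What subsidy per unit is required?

Required subsidy s = 9 per unit

At a buyer price of 103, quantity demanded is 747.4 − 4.8·103 = 253.
Sellers supply 253 only when they receive Ps with -419 + 6·Ps = 253, i.e. Ps = 112.
s = Ps − Pb = 112 − 103 = 9.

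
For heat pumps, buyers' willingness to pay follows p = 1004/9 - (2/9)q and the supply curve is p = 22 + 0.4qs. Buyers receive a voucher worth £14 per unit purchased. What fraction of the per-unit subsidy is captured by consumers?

Consumer share = 5/14

Pre-subsidy: 1004/9 - (2/9)q = 22 + 0.4q gives q* = 2015/14 and p* = 557/7.
With the rebate, buyers effectively pay pb = ps − 14, where ps is the price sellers receive.
On the curves, pb = 1004/9 - (2/9)q and ps = 22 + 0.4q; the wedge ps − pb = 14 gives 22 + 0.4q − (1004/9 - (2/9)q) = 14, so q' = 1165/7.
Then pb = 1004/9 − (2/9)·(1165/7) = 522/7 and ps = 22 + 0.4·(1165/7) = 620/7.
Buyers' price falls by p* − pb = 557/7 − 522/7 = 5; sellers' price rises by ps − p* = 620/7 − 557/7 = 9.
So consumers capture 5/14 = 5/14 of each unit of subsidy.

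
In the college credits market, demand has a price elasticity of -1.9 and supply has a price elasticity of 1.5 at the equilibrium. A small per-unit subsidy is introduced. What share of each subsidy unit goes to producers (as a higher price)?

Producer share = 19/34

For a small subsidy around the equilibrium, the benefit split depends on the relative slopes, which at a point are proportional to the elasticities.
Buyer share = εs/(εs + |εd|) = 1.5/(1.5 + 1.9) = 15/34; seller share = |εd|/(εs + |εd|) = 19/34.
So producers capture 19/34 of the subsidy.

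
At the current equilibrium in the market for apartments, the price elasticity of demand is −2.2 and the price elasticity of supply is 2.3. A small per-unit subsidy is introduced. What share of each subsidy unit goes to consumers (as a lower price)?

Consumer share = 23/45

For a small subsidy around the equilibrium, the benefit split depends on the relative slopes, which at a point are proportional to the elasticities.
Buyer share = εs/(εs + |εd|) = 2.3/(2.3 + 2.2) = 23/45; seller share = |εd|/(εs + |εd|) = 22/45.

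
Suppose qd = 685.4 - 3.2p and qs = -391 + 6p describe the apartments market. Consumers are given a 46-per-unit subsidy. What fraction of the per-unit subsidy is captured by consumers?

Consumer share = 15/23

Pre-subsidy: 685.4 - 3.2p = -391 + 6p gives p* = 117, q* = 311.
With the rebate, buyers effectively pay pb = ps − 46, where ps is the price sellers receive.
Demand in terms of ps becomes qd = 685.4 − 3.2(ps − 46) = 832.6 - 3.2ps. Setting this equal to supply: 832.6 - 3.2ps = -391 + 6ps, so ps = 133.
Buyers pay pb = 133 − 46 = 87; q' = -391 + 6·133 = 407.
Buyers' price falls by p* − pb = 117 − 87 = 30; sellers' price rises by ps − p* = 133 − 117 = 16.
So consumers capture 30/46 = 15/23 of each unit of subsidy.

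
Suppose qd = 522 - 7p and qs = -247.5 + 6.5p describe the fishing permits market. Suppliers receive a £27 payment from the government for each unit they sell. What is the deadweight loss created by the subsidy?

Deadweight loss = £1228.5

Pre-subsidy: 522 - 7p = -247.5 + 6.5p gives p* = 57, q* = 123.
With the subsidy, sellers receive ps = pb + 27 for each unit, where pb is the price buyers pay.
Supply in terms of pb becomes qs = -247.5 + 6.5(pb + 27) = -72 + 6.5pb. Setting this equal to demand: 522 - 7pb = -72 + 6.5pb, so pb = 44.
Sellers receive ps = 44 + 27 = 71; q' = 522 − 7·44 = 214.
The subsidy expands output by 214 − 123 = 91 past the efficient level; on those units the gap between marginal cost and willingness to pay runs from 0 up to 27.
DWL = ½ × 27 × 91 = 1228.5.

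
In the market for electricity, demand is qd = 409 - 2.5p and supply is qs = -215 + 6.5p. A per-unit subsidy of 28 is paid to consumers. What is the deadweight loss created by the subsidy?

Pre-subsidy: 409 - 2.5p = -215 + 6.5p gives p* = 208/3, q* = 707/3.
With the rebate, buyers effectively pay pb = ps − 28, where ps is the price sellers receive.
Demand in terms of ps becomes qd = 409 − 2.5(ps − 28) = 479 - 2.5ps. Setting this equal to supply: 479 - 2.5ps = -215 + 6.5ps, so ps = 694/9.
Buyers pay pb = 694/9 − 28 = 442/9; q' = -215 + 6.5·(694/9) = 2576/9.
The subsidy expands output by 2576/9 − 707/3 = 455/9 past the efficient level; on those units the gap between marginal cost and willingness to pay runs from 0 up to 28.
DWL = ½ × 28 × 455/9 = 6370/9.

Deadweight loss = 6370/9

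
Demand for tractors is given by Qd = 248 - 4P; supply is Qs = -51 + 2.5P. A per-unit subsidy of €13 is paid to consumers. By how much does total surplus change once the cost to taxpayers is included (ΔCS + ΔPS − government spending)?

Net change in total surplus = -€130

Pre-subsidy: 248 - 4P = -51 + 2.5P gives P* = 46, Q* = 64.
With the rebate, buyers effectively pay Pb = Ps − 13, where Ps is the price sellers receive.
Demand in terms of Ps becomes Qd = 248 − 4(Ps − 13) = 300 - 4Ps. Setting this equal to supply: 300 - 4Ps = -51 + 2.5Ps, so Ps = 54.
Buyers pay Pb = 54 − 13 = 41; Q' = -51 + 2.5·54 = 84.
ΔCS = ½(64 + 84)(46 − 41) = 370; ΔPS = ½(64 + 84)(54 − 46) = 592.
Government spending = 13 × 84 = 1092.
Net change = 370 + 592 − 1092 = -130. The loss equals the DWL triangle ½·13·20.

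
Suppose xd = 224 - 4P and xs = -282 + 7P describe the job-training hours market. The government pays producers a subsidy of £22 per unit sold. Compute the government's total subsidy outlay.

Pre-subsidy: 224 - 4P = -282 + 7P gives P* = 46, x* = 40.
With the subsidy, sellers receive Ps = Pb + 22 for each unit, where Pb is the price buyers pay.
Supply in terms of Pb becomes xs = -282 + 7(Pb + 22) = -128 + 7Pb. Setting this equal to demand: 224 - 4Pb = -128 + 7Pb, so Pb = 32.
Sellers receive Ps = 32 + 22 = 54; x' = 224 − 4·32 = 96.
Government outlay = subsidy × quantity = 22 × 96 = 2112.

Government cost = £2112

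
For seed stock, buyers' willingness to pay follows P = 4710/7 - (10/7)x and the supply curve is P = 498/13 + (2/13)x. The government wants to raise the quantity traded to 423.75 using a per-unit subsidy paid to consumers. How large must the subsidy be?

At x = 423.75, from the demand curve buyers pay Pb = 4710/7 − (10/7)·423.75 = 67.5; from the supply curve sellers need Ps = 498/13 + (2/13)·423.75 = 103.5.
The subsidy must fill the gap: s = Ps − Pb = 103.5 − 67.5 = 36.

Required subsidy s = 36 per unit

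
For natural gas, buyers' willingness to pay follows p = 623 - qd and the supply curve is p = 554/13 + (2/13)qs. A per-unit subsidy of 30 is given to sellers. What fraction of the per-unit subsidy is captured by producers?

Pre-subsidy: 623 - q = 554/13 + (2/13)q gives q* = 503 and p* = 120.
With the subsidy, sellers receive ps = pb + 30 for each unit, where pb is the price buyers pay.
On the curves, pb = 623 - q and ps = 554/13 + (2/13)q; the wedge ps − pb = 30 gives 554/13 + (2/13)q − (623 - q) = 30, so q' = 529.
Then pb = 623 − 1·529 = 94 and ps = 554/13 + (2/13)·529 = 124.
Buyers' price falls by p* − pb = 120 − 94 = 26; sellers' price rises by ps − p* = 124 − 120 = 4.
So producers capture 4/30 = 2/15 of each unit of subsidy.

Producer share = 2/15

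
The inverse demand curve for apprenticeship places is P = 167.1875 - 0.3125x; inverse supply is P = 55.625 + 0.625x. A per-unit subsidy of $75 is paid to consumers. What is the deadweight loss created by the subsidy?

Deadweight loss = $3000

Pre-subsidy: 167.1875 - 0.3125x = 55.625 + 0.625x gives x* = 119 and P* = 130.
With the rebate, buyers effectively pay Pb = Ps − 75, where Ps is the price sellers receive.
On the curves, Pb = 167.1875 - 0.3125x and Ps = 55.625 + 0.625x; the wedge Ps − Pb = 75 gives 55.625 + 0.625x − (167.1875 - 0.3125x) = 75, so x' = 199.
Then Pb = 167.1875 − 0.3125·199 = 105 and Ps = 55.625 + 0.625·199 = 180.
The subsidy expands output by 199 − 119 = 80 past the efficient level; on those units the gap between marginal cost and willingness to pay runs from 0 up to 75.
DWL = ½ × 75 × 80 = 3000.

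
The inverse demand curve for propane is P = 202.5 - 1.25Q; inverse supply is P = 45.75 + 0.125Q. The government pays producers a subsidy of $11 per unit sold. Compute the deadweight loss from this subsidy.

Deadweight loss = $44

Pre-subsidy: 202.5 - 1.25Q = 45.75 + 0.125Q gives Q* = 114 and P* = 60.
With the subsidy, sellers receive Ps = Pb + 11 for each unit, where Pb is the price buyers pay.
On the curves, Pb = 202.5 - 1.25Q and Ps = 45.75 + 0.125Q; the wedge Ps − Pb = 11 gives 45.75 + 0.125Q − (202.5 - 1.25Q) = 11, so Q' = 122.
Then Pb = 202.5 − 1.25·122 = 50 and Ps = 45.75 + 0.125·122 = 61.
The subsidy expands output by 122 − 114 = 8 past the efficient level; on those units the gap between marginal cost and willingness to pay runs from 0 up to 11.
DWL = ½ × 11 × 8 = 44.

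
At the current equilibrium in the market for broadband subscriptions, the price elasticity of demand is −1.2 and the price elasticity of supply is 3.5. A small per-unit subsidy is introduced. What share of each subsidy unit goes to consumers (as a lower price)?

Consumer share = 35/47

For a small subsidy around the equilibrium, the benefit split depends on the relative slopes, which at a point are proportional to the elasticities.
Buyer share = εs/(εs + |εd|) = 3.5/(3.5 + 1.2) = 35/47; seller share = |εd|/(εs + |εd|) = 12/47.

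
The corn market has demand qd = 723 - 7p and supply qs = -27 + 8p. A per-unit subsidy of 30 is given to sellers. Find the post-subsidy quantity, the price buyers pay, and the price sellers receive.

q' = 485; buyers pay 34; sellers receive 64

Pre-subsidy: 723 - 7p = -27 + 8p gives p* = 50, q* = 373.
With the subsidy, sellers receive ps = pb + 30 for each unit, where pb is the price buyers pay.
Supply in terms of pb becomes qs = -27 + 8(pb + 30) = 213 + 8pb. Setting this equal to demand: 723 - 7pb = 213 + 8pb, so pb = 34.
Sellers receive ps = 34 + 30 = 64; q' = 723 − 7·34 = 485.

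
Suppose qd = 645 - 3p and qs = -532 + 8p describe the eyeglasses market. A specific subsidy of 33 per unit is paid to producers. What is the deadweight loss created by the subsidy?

Pre-subsidy: 645 - 3p = -532 + 8p gives p* = 107, q* = 324.
With the subsidy, sellers receive ps = pb + 33 for each unit, where pb is the price buyers pay.
Supply in terms of pb becomes qs = -532 + 8(pb + 33) = -268 + 8pb. Setting this equal to demand: 645 - 3pb = -268 + 8pb, so pb = 83.
Sellers receive ps = 83 + 33 = 116; q' = 645 − 3·83 = 396.
The subsidy expands output by 396 − 324 = 72 past the efficient level; on those units the gap between marginal cost and willingness to pay runs from 0 up to 33.
DWL = ½ × 33 × 72 = 1188.

Deadweight loss = 1188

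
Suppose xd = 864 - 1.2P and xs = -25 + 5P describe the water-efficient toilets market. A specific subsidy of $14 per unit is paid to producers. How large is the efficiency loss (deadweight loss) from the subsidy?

Pre-subsidy: 864 - 1.2P = -25 + 5P gives P* = 4445/31, x* = 21450/31.
With the subsidy, sellers receive Ps = Pb + 14 for each unit, where Pb is the price buyers pay.
Supply in terms of Pb becomes xs = -25 + 5(Pb + 14) = 45 + 5Pb. Setting this equal to demand: 864 - 1.2Pb = 45 + 5Pb, so Pb = 4095/31.
Sellers receive Ps = 4095/31 + 14 = 4529/31; x' = 864 − 1.2·(4095/31) = 21870/31.
The subsidy expands output by 21870/31 − 21450/31 = 420/31 past the efficient level; on those units the gap between marginal cost and willingness to pay runs from 0 up to 14.
DWL = ½ × 14 × 420/31 = 2940/31.

Deadweight loss = 2940/31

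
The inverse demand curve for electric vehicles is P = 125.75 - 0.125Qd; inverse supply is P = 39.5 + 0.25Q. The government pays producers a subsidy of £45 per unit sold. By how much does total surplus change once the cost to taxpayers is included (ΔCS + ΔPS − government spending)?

Net change in total surplus = -£2700

Pre-subsidy: 125.75 - 0.125Q = 39.5 + 0.25Q gives Q* = 230 and P* = 97.
With the subsidy, sellers receive Ps = Pb + 45 for each unit, where Pb is the price buyers pay.
On the curves, Pb = 125.75 - 0.125Q and Ps = 39.5 + 0.25Q; the wedge Ps − Pb = 45 gives 39.5 + 0.25Q − (125.75 - 0.125Q) = 45, so Q' = 350.
Then Pb = 125.75 − 0.125·350 = 82 and Ps = 39.5 + 0.25·350 = 127.
ΔCS = ½(230 + 350)(97 − 82) = 4350; ΔPS = ½(230 + 350)(127 − 97) = 8700.
Government spending = 45 × 350 = 15750.
Net change = 4350 + 8700 − 15750 = -2700. The loss equals the DWL triangle ½·45·120.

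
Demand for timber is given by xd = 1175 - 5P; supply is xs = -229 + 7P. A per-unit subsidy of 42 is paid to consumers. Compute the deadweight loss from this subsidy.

Pre-subsidy: 1175 - 5P = -229 + 7P gives P* = 117, x* = 590.
With the rebate, buyers effectively pay Pb = Ps − 42, where Ps is the price sellers receive.
Demand in terms of Ps becomes xd = 1175 − 5(Ps − 42) = 1385 - 5Ps. Setting this equal to supply: 1385 - 5Ps = -229 + 7Ps, so Ps = 134.5.
Buyers pay Pb = 134.5 − 42 = 92.5; x' = -229 + 7·134.5 = 712.5.
The subsidy expands output by 712.5 − 590 = 122.5 past the efficient level; on those units the gap between marginal cost and willingness to pay runs from 0 up to 42.
DWL = ½ × 42 × 122.5 = 2572.5.

Deadweight loss = 2572.5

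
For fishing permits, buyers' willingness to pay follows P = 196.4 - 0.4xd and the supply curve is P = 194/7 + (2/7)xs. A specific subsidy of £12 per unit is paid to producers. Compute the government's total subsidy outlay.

Government cost = £3162

Pre-subsidy: 196.4 - 0.4x = 194/7 + (2/7)x gives x* = 246 and P* = 98.
With the subsidy, sellers receive Ps = Pb + 12 for each unit, where Pb is the price buyers pay.
On the curves, Pb = 196.4 - 0.4x and Ps = 194/7 + (2/7)x; the wedge Ps − Pb = 12 gives 194/7 + (2/7)x − (196.4 - 0.4x) = 12, so x' = 263.5.
Then Pb = 196.4 − 0.4·263.5 = 91 and Ps = 194/7 + (2/7)·263.5 = 103.
Government outlay = subsidy × quantity = 12 × 263.5 = 3162.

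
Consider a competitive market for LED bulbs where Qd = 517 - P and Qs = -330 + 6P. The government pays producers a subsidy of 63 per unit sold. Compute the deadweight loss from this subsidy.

Deadweight loss = 1701

Pre-subsidy: 517 - P = -330 + 6P gives P* = 121, Q* = 396.
With the subsidy, sellers receive Ps = Pb + 63 for each unit, where Pb is the price buyers pay.
Supply in terms of Pb becomes Qs = -330 + 6(Pb + 63) = 48 + 6Pb. Setting this equal to demand: 517 - Pb = 48 + 6Pb, so Pb = 67.
Sellers receive Ps = 67 + 63 = 130; Q' = 517 − 1·67 = 450.
The subsidy expands output by 450 − 396 = 54 past the efficient level; on those units the gap between marginal cost and willingness to pay runs from 0 up to 63.
DWL = ½ × 63 × 54 = 1701.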